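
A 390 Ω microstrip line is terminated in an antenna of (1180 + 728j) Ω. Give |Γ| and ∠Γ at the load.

Γ ≈ 0.621 ∠ 17.8°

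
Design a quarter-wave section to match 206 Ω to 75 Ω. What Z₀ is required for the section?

Z_qwt = √(Z_0·R_L) = √(75 × 206) = √15450

Z_qwt ≈ 124 Ω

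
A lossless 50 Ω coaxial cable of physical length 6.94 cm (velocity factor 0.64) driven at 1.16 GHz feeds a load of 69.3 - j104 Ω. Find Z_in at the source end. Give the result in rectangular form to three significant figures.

λ = v/f = 0.64·c / 1.16 GHz = 0.166 m
βl = 2π·l/λ = 2π × 0.419 = 151°
tan(βl) = tan(151°) = -0.556
Z_in = Z_0·(Z_L + jZ_0·tanβl)/(Z_0 + jZ_L·tanβl)
     = 50·(69.3 − j132)/(-7.78 − j38.5)

Z_in ≈ 147 + j120 Ω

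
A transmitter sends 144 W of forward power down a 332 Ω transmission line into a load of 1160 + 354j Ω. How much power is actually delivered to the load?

|Γ| = |(828 + j354)/(1492 + j354)| = 0.587
|Γ|² = 0.345
P_refl = |Γ|²·P_inc = 49.7 W, P_del = (1 − |Γ|²)·P_inc = 94.3 W

P_delivered ≈ 94.3 W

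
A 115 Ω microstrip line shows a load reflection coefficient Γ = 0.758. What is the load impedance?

Z_L ≈ 835 Ω

Z_L = Z_0·(1 + Γ)/(1 − Γ) = 115·(1.76)/(0.242)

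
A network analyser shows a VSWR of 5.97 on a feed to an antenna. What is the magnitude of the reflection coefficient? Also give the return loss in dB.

|Γ| = (S − 1)/(S + 1) = (5.97 − 1)/(5.97 + 1) = 4.97/6.97
RL = −20·log₁₀|Γ| = −20·log₁₀(0.713)

|Γ| ≈ 0.713; return loss ≈ 2.94 dB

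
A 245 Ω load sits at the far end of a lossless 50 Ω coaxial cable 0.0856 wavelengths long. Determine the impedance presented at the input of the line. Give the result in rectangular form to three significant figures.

Z_in ≈ 34.8 − j71.9 Ω

βl = 2π × 0.0856 = 30.8°
tan(βl) = tan(30.8°) = 0.596
Z_in = Z_0·(Z_L + jZ_0·tanβl)/(Z_0 + jZ_L·tanβl)
     = 50·(245 + j29.8)/(50 + j146)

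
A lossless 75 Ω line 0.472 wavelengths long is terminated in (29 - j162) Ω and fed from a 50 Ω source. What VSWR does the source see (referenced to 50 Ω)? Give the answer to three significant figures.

VSWR ≈ 21.7

βl = 2π × 0.472 = 170°
tan(βl) = -0.178
Z_in = Z_0·(Z_L + jZ_0·tanβl)/(Z_0 + jZ_L·tanβl) = 77.9 − j276 Ω
Γ_s = (Z_in − Z_s)/(Z_in + Z_s) = (27.9 − j276)/(128 − j276), |Γ_s| = 0.912
VSWR = (1 + |Γ_s|)/(1 − |Γ_s|)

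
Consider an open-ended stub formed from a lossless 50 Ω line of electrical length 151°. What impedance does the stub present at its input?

Z_in ≈ +j90.2 Ω

tan(βl) = -0.554
For an open-ended stub, Z_in = −jZ_0·cot(βl) = −jZ_0/tan(βl)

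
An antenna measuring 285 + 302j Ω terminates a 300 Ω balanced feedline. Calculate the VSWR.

VSWR ≈ 2.7

Γ = (Z_L − Z_0)/(Z_L + Z_0) = (-15 + j302)/(585 + j302)
|Γ| = 302/658 = 0.459
VSWR = (1 + |Γ|)/(1 − |Γ|) = 1.46/0.541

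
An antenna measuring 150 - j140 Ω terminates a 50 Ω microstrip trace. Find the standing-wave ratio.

VSWR ≈ 5.77

Γ = (Z_L − Z_0)/(Z_L + Z_0) = (100 − j140)/(200 − j140)
|Γ| = 172/244 = 0.705
VSWR = (1 + |Γ|)/(1 − |Γ|) = 1.7/0.295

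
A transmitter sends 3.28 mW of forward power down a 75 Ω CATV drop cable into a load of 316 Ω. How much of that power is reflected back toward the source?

P_reflected ≈ 1.25 mW

Γ = (316 − 75)/(316 + 75) = 0.616
|Γ|² = 0.38
P_refl = |Γ|²·P_inc = 1.25 mW, P_del = (1 − |Γ|²)·P_inc = 2.03 mW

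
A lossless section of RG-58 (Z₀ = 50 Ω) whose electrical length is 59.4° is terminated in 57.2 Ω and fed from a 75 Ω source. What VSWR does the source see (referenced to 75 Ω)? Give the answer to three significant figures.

VSWR ≈ 1.63

tan(βl) = 1.69
Z_in = Z_0·(Z_L + jZ_0·tanβl)/(Z_0 + jZ_L·tanβl) = 46.6 − j5.5 Ω
Γ_s = (Z_in − Z_s)/(Z_in + Z_s) = (-28.4 − j5.5)/(122 − j5.5), |Γ_s| = 0.238
VSWR = (1 + |Γ_s|)/(1 − |Γ_s|)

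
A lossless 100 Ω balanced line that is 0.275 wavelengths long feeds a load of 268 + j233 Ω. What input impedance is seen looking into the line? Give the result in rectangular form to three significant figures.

βl = 2π × 0.275 = 99°
tan(βl) = tan(99°) = -6.31
Z_in = Z_0·(Z_L + jZ_0·tanβl)/(Z_0 + jZ_L·tanβl)
     = 100·(268 − j398)/(1570 − j1690)

Z_in ≈ 20.5 − j3.23 Ω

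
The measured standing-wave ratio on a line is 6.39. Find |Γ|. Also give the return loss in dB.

|Γ| = (S − 1)/(S + 1) = (6.39 − 1)/(6.39 + 1) = 5.39/7.39
RL = −20·log₁₀|Γ| = −20·log₁₀(0.729)

|Γ| ≈ 0.729; return loss ≈ 2.74 dB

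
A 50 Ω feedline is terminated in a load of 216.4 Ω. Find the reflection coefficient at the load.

Γ = 0.625

Γ = (Z_L − Z_0)/(Z_L + Z_0) = (216.4 − 50)/(216.4 + 50) = 166.4/266.4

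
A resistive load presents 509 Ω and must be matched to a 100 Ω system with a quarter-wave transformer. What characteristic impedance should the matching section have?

Z_qwt ≈ 226 Ω

Z_qwt = √(Z_0·R_L) = √(100 × 509) = √50900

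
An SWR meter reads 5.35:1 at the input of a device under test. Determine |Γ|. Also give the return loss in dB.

|Γ| ≈ 0.685; return loss ≈ 3.29 dB

|Γ| = (S − 1)/(S + 1) = (5.35 − 1)/(5.35 + 1) = 4.35/6.35
RL = −20·log₁₀|Γ| = −20·log₁₀(0.685)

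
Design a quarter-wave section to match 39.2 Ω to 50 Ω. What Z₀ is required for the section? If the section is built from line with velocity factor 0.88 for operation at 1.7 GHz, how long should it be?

Z_qwt ≈ 44.3 Ω; length ≈ 3.88 cm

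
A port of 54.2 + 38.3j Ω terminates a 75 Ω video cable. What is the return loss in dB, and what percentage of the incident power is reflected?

Γ = (-20.8 + j38.3)/(129.2 + j38.3), |Γ| = 0.323
RL = −20·log₁₀(0.323) = 9.8 dB
P_refl/P_inc = |Γ|² = 0.105

RL ≈ 9.8 dB; 10.5% of incident power reflected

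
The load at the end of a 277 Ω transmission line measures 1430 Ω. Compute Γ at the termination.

Γ = (Z_L − Z_0)/(Z_L + Z_0) = (1430 − 277)/(1430 + 277) = 1153/1707

Γ = 0.675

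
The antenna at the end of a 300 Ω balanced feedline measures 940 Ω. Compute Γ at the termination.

Γ = 0.516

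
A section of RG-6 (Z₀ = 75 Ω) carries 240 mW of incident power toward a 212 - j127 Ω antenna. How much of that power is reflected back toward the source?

P_reflected ≈ 85 mW

|Γ| = |(137 − j127)/(287 − j127)| = 0.595
|Γ|² = 0.354
P_refl = |Γ|²·P_inc = 85 mW, P_del = (1 − |Γ|²)·P_inc = 155 mW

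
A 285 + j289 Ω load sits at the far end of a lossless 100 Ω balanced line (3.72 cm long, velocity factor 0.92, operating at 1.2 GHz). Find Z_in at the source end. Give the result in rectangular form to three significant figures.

Z_in ≈ 29.7 − j85.6 Ω

λ = v/f = 0.92·c / 1.2 GHz = 0.23 m
βl = 2π·l/λ = 2π × 0.162 = 58.2°
tan(βl) = tan(58.2°) = 1.61
Z_in = Z_0·(Z_L + jZ_0·tanβl)/(Z_0 + jZ_L·tanβl)
     = 100·(285 + j450)/(-367 + j460)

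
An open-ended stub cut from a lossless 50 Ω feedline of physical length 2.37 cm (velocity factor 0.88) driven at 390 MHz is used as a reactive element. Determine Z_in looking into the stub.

Z_in ≈ −j224 Ω

λ = v/f = 0.88·c / 390 MHz = 0.677 m
βl = 2π·l/λ = 2π × 0.035 = 12.6°
tan(βl) = 0.224
For an open-ended stub, Z_in = −jZ_0·cot(βl) = −jZ_0/tan(βl)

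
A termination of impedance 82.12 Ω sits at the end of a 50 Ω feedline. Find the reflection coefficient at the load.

Γ = (Z_L − Z_0)/(Z_L + Z_0) = (82.12 − 50)/(82.12 + 50) = 32.12/132.1

Γ = 0.243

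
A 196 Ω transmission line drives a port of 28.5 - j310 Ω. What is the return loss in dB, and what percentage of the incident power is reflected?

RL ≈ 0.719 dB; 84.7% of incident power reflected

Γ = (-167.5 − j310)/(224.5 − j310), |Γ| = 0.921
RL = −20·log₁₀(0.921) = 0.719 dB
P_refl/P_inc = |Γ|² = 0.847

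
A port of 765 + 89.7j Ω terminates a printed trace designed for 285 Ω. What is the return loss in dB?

RL ≈ 6.68 dB

Γ = (480 + j89.7)/(1050 + j89.7), |Γ| = 0.463
RL = −20·log₁₀|Γ| = −20·log₁₀(0.463)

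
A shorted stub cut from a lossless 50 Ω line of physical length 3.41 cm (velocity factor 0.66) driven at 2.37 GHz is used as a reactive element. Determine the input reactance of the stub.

X_in ≈ -32.5 Ω (capacitive)

λ = v/f = 0.66·c / 2.37 GHz = 0.0835 m
βl = 2π·l/λ = 2π × 0.408 = 147°
tan(βl) = -0.651
For a shorted stub, Z_in = jZ_0·tan(βl)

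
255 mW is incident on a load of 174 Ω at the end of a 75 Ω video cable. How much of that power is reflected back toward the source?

Γ = (174 − 75)/(174 + 75) = 0.398
|Γ|² = 0.158
P_refl = |Γ|²·P_inc = 40.3 mW, P_del = (1 − |Γ|²)·P_inc = 215 mW

P_reflected ≈ 40.3 mW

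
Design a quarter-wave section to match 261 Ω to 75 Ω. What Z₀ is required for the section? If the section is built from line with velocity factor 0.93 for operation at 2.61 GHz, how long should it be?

Z_qwt = √(Z_0·R_L) = √(75 × 261) = √19580
λ = 0.93·c/f = 0.107 m, so l = λ/4 = 0.0267 m

Z_qwt ≈ 140 Ω; length ≈ 2.67 cm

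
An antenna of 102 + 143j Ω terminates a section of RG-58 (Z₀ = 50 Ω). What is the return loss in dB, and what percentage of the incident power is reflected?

RL ≈ 2.74 dB; 53.2% of incident power reflected

Γ = (52 + j143)/(152 + j143), |Γ| = 0.729
RL = −20·log₁₀(0.729) = 2.74 dB
P_refl/P_inc = |Γ|² = 0.532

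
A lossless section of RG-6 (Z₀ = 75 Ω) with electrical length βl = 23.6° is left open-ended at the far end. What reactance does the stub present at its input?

tan(βl) = 0.437
For an open-ended stub, Z_in = −jZ_0·cot(βl) = −jZ_0/tan(βl)

X_in ≈ -172 Ω (capacitive)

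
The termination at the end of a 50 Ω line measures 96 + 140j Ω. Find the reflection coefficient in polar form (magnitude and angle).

Γ ≈ 0.729 ∠ 28°

Γ = (Z_L − Z_0)/(Z_L + Z_0) = (46 + j140)/(146 + j140)
|Γ| = 147/202 = 0.729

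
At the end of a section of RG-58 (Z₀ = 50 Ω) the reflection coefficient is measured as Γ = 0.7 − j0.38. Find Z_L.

Z_L = Z_0·(1 + Γ)/(1 − Γ) = 50·(1.7 − j0.38)/(0.3 + j0.38)

Z_L ≈ 78 − j162 Ω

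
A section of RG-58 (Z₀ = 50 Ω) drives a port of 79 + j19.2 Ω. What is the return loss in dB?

Γ = (29 + j19.2)/(129 + j19.2), |Γ| = 0.267
RL = −20·log₁₀|Γ| = −20·log₁₀(0.267)

RL ≈ 11.5 dB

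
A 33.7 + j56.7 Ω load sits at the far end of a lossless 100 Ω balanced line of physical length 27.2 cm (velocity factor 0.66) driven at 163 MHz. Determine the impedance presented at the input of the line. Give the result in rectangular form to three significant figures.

Z_in ≈ 126 − j167 Ω

λ = v/f = 0.66·c / 163 MHz = 1.21 m
βl = 2π·l/λ = 2π × 0.224 = 80.6°
tan(βl) = tan(80.6°) = 6.05
Z_in = Z_0·(Z_L + jZ_0·tanβl)/(Z_0 + jZ_L·tanβl)
     = 100·(33.7 + j661)/(-243 + j204)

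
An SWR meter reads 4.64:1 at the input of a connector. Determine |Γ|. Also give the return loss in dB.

|Γ| = (S − 1)/(S + 1) = (4.64 − 1)/(4.64 + 1) = 3.64/5.64
RL = −20·log₁₀|Γ| = −20·log₁₀(0.645)

|Γ| ≈ 0.645; return loss ≈ 3.8 dB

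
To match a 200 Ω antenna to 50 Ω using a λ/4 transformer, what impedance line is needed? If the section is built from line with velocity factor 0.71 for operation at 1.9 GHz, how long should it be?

Z_qwt = √(Z_0·R_L) = √(50 × 200) = √10000
λ = 0.71·c/f = 0.112 m, so l = λ/4 = 0.028 m

Z_qwt ≈ 100 Ω; length ≈ 2.8 cm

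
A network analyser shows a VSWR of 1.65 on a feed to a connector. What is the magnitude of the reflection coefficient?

|Γ| = (S − 1)/(S + 1) = (1.65 − 1)/(1.65 + 1) = 0.65/2.65

|Γ| ≈ 0.245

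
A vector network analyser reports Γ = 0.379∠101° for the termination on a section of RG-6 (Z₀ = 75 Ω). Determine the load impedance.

Z_L ≈ 49.9 + j43.3 Ω

Z_L = Z_0·(1 + Γ)/(1 − Γ) = 75·(0.928 + j0.372)/(1.07 − j0.372)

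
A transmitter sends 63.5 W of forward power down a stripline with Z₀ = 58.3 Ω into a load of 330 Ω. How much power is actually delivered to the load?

P_delivered ≈ 32.4 W

Γ = (330 − 58.3)/(330 + 58.3) = 0.7
|Γ|² = 0.49
P_refl = |Γ|²·P_inc = 31.1 W, P_del = (1 − |Γ|²)·P_inc = 32.4 W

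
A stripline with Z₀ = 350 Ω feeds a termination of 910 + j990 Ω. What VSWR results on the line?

Γ = (Z_L − Z_0)/(Z_L + Z_0) = (560 + j990)/(1260 + j990)
|Γ| = 1140/1600 = 0.71
VSWR = (1 + |Γ|)/(1 − |Γ|) = 1.71/0.29

VSWR ≈ 5.89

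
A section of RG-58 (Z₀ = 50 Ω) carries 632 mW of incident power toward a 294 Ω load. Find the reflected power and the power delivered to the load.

Γ = (294 − 50)/(294 + 50) = 0.709
|Γ|² = 0.503
P_refl = |Γ|²·P_inc = 318 mW, P_del = (1 − |Γ|²)·P_inc = 314 mW

P_reflected ≈ 318 mW; P_delivered ≈ 314 mW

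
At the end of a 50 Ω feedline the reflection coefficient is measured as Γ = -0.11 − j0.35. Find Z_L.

Z_L ≈ 31.9 − j25.8 Ω

Z_L = Z_0·(1 + Γ)/(1 − Γ) = 50·(0.89 − j0.35)/(1.11 + j0.35)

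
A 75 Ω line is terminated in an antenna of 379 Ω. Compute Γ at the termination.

Γ = (Z_L − Z_0)/(Z_L + Z_0) = (379 − 75)/(379 + 75) = 304/454

Γ = 0.67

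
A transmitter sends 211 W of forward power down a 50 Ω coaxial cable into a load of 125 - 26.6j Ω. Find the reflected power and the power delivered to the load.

P_reflected ≈ 42.6 W; P_delivered ≈ 168 W

|Γ| = |(75 − j26.6)/(175 − j26.6)| = 0.45
|Γ|² = 0.202
P_refl = |Γ|²·P_inc = 42.6 W, P_del = (1 − |Γ|²)·P_inc = 168 W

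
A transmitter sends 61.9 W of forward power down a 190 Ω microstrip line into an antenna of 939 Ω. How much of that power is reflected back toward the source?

P_reflected ≈ 27.2 W

Γ = (939 − 190)/(939 + 190) = 0.663
|Γ|² = 0.44
P_refl = |Γ|²·P_inc = 27.2 W, P_del = (1 − |Γ|²)·P_inc = 34.7 W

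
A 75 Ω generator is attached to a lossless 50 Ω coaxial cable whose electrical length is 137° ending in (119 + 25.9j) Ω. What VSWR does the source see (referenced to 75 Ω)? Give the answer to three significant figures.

tan(βl) = -0.933
Z_in = Z_0·(Z_L + jZ_0·tanβl)/(Z_0 + jZ_L·tanβl) = 31.2 + j32.8 Ω
Γ_s = (Z_in − Z_s)/(Z_in + Z_s) = (-43.8 + j32.8)/(106 + j32.8), |Γ_s| = 0.492
VSWR = (1 + |Γ_s|)/(1 − |Γ_s|)

VSWR ≈ 2.94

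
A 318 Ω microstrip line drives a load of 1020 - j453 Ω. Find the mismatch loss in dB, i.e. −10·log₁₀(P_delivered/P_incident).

Γ = (702 − j453)/(1338 − j453), |Γ| = 0.591
|Γ|² = 0.35, so P_del/P_inc = 1 − |Γ|² = 0.65
ML = −10·log₁₀(1 − |Γ|²)

mismatch loss ≈ 1.87 dB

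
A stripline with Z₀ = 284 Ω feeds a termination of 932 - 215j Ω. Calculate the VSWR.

VSWR ≈ 3.47

Γ = (Z_L − Z_0)/(Z_L + Z_0) = (648 − j215)/(1216 − j215)
|Γ| = 683/1230 = 0.553
VSWR = (1 + |Γ|)/(1 − |Γ|) = 1.55/0.447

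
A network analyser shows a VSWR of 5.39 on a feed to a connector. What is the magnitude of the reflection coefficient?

|Γ| = (S − 1)/(S + 1) = (5.39 − 1)/(5.39 + 1) = 4.39/6.39

|Γ| ≈ 0.687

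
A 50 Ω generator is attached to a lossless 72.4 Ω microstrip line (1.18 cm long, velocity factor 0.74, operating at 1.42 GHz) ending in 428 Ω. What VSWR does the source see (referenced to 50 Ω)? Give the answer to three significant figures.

VSWR ≈ 7.64

λ = v/f = 0.74·c / 1.42 GHz = 0.156 m
βl = 2π·l/λ = 2π × 0.0755 = 27.2°
tan(βl) = 0.513
Z_in = Z_0·(Z_L + jZ_0·tanβl)/(Z_0 + jZ_L·tanβl) = 53 − j124 Ω
Γ_s = (Z_in − Z_s)/(Z_in + Z_s) = (2.97 − j124)/(103 − j124), |Γ_s| = 0.768
VSWR = (1 + |Γ_s|)/(1 − |Γ_s|)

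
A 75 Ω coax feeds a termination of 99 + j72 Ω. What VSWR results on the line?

VSWR ≈ 2.35

Γ = (Z_L − Z_0)/(Z_L + Z_0) = (24 + j72)/(174 + j72)
|Γ| = 75.9/188 = 0.403
VSWR = (1 + |Γ|)/(1 − |Γ|) = 1.4/0.597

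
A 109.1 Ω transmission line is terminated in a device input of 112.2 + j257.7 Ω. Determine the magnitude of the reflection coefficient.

|Γ| ≈ 0.759

Γ = (Z_L − Z_0)/(Z_L + Z_0) = (3.1 + j257.7)/(221.3 + j257.7)
|Γ| = 258/340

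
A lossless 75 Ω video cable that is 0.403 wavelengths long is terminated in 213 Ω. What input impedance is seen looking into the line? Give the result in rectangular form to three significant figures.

βl = 2π × 0.403 = 145°
tan(βl) = tan(145°) = -0.698
Z_in = Z_0·(Z_L + jZ_0·tanβl)/(Z_0 + jZ_L·tanβl)
     = 75·(213 − j52.4)/(75 − j149)

Z_in ≈ 64.2 + j75 Ω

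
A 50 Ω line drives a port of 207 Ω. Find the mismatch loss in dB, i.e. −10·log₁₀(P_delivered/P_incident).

Γ = (207 − 50)/(207 + 50) = 0.611
|Γ|² = 0.373, so P_del/P_inc = 1 − |Γ|² = 0.627
ML = −10·log₁₀(1 − |Γ|²)

mismatch loss ≈ 2.03 dB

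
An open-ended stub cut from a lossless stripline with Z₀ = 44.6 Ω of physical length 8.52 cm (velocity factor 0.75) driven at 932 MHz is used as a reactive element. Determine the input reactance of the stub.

X_in ≈ 33.7 Ω (inductive)

λ = v/f = 0.75·c / 932 MHz = 0.241 m
βl = 2π·l/λ = 2π × 0.353 = 127°
tan(βl) = -1.32
For an open-ended stub, Z_in = −jZ_0·cot(βl) = −jZ_0/tan(βl)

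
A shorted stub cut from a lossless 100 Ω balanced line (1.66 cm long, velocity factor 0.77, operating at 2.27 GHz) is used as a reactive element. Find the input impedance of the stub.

Z_in ≈ +j165 Ω

λ = v/f = 0.77·c / 2.27 GHz = 0.102 m
βl = 2π·l/λ = 2π × 0.163 = 58.7°
tan(βl) = 1.65
For a shorted stub, Z_in = jZ_0·tan(βl)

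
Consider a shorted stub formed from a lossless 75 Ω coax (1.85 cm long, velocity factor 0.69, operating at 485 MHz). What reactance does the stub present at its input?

X_in ≈ 20.9 Ω (inductive)

λ = v/f = 0.69·c / 485 MHz = 0.427 m
βl = 2π·l/λ = 2π × 0.0433 = 15.6°
tan(βl) = 0.279
For a shorted stub, Z_in = jZ_0·tan(βl)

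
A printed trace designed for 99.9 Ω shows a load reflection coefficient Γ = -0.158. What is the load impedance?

Z_L ≈ 72.6 Ω

Z_L = Z_0·(1 + Γ)/(1 − Γ) = 99.9·(0.842)/(1.16)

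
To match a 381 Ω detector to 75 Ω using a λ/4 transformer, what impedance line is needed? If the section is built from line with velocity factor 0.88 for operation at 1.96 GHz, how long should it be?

Z_qwt ≈ 169 Ω; length ≈ 3.37 cm

Z_qwt = √(Z_0·R_L) = √(75 × 381) = √28580
λ = 0.88·c/f = 0.135 m, so l = λ/4 = 0.0337 m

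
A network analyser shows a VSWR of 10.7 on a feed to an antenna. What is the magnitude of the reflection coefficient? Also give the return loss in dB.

|Γ| ≈ 0.829; return loss ≈ 1.63 dB

|Γ| = (S − 1)/(S + 1) = (10.7 − 1)/(10.7 + 1) = 9.7/11.7
RL = −20·log₁₀|Γ| = −20·log₁₀(0.829)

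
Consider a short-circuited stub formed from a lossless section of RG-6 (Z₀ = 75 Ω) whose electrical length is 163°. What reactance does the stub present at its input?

X_in ≈ -22.9 Ω (capacitive)

tan(βl) = -0.306
For a short-circuited stub, Z_in = jZ_0·tan(βl)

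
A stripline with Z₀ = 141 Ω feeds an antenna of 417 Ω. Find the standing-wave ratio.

VSWR ≈ 2.96

For a purely resistive load, VSWR = R_L/Z_0 or Z_0/R_L (whichever > 1) = 417/141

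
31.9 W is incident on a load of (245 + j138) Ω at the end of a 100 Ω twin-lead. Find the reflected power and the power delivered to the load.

|Γ| = |(145 + j138)/(345 + j138)| = 0.539
|Γ|² = 0.29
P_refl = |Γ|²·P_inc = 9.26 W, P_del = (1 − |Γ|²)·P_inc = 22.6 W

P_reflected ≈ 9.26 W; P_delivered ≈ 22.6 W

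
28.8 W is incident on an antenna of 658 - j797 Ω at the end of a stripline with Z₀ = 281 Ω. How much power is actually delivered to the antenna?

|Γ| = |(377 − j797)/(939 − j797)| = 0.716
|Γ|² = 0.512
P_refl = |Γ|²·P_inc = 14.8 W, P_del = (1 − |Γ|²)·P_inc = 14 W

P_delivered ≈ 14 W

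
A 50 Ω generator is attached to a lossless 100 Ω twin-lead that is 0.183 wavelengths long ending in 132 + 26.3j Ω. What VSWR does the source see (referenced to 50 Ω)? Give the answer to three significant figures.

βl = 2π × 0.183 = 65.9°
tan(βl) = 2.23
Z_in = Z_0·(Z_L + jZ_0·tanβl)/(Z_0 + jZ_L·tanβl) = 89.2 − j32.3 Ω
Γ_s = (Z_in − Z_s)/(Z_in + Z_s) = (39.2 − j32.3)/(139 − j32.3), |Γ_s| = 0.355
VSWR = (1 + |Γ_s|)/(1 − |Γ_s|)

VSWR ≈ 2.1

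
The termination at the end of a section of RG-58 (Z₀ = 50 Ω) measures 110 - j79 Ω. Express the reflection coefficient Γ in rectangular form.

Γ = (Z_L − Z_0)/(Z_L + Z_0) = (60 − j79)/(160 − j79)

Γ ≈ 0.498 − j0.248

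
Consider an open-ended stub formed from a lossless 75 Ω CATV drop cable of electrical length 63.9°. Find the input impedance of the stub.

tan(βl) = 2.04
For an open-ended stub, Z_in = −jZ_0·cot(βl) = −jZ_0/tan(βl)

Z_in ≈ −j36.7 Ω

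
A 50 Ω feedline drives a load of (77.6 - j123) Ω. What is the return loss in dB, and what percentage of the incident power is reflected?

Γ = (27.6 − j123)/(127.6 − j123), |Γ| = 0.711
RL = −20·log₁₀(0.711) = 2.96 dB
P_refl/P_inc = |Γ|² = 0.506

RL ≈ 2.96 dB; 50.6% of incident power reflected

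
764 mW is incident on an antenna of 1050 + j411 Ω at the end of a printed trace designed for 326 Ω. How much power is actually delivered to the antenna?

|Γ| = |(724 + j411)/(1376 + j411)| = 0.58
|Γ|² = 0.336
P_refl = |Γ|²·P_inc = 257 mW, P_del = (1 − |Γ|²)·P_inc = 507 mW

P_delivered ≈ 507 mW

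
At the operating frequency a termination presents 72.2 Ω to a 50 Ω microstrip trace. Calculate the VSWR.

Γ = (72.2 − 50)/(72.2 + 50) = 0.182
VSWR = (1 + 0.182)/(1 − 0.182)

VSWR ≈ 1.44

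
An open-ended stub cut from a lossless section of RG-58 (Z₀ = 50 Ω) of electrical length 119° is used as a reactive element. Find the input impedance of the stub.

tan(βl) = -1.8
For an open-ended stub, Z_in = −jZ_0·cot(βl) = −jZ_0/tan(βl)

Z_in ≈ +j27.7 Ω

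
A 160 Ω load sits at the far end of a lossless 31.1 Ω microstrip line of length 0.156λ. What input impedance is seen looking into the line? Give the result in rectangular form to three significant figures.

Z_in ≈ 8.62 − j19.7 Ω

βl = 2π × 0.156 = 56.2°
tan(βl) = tan(56.2°) = 1.49
Z_in = Z_0·(Z_L + jZ_0·tanβl)/(Z_0 + jZ_L·tanβl)
     = 31.1·(160 + j46.4)/(31.1 + j239)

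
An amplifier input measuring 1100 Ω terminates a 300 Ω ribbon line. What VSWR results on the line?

VSWR ≈ 3.67

For a purely resistive load, VSWR = R_L/Z_0 or Z_0/R_L (whichever > 1) = 1100/300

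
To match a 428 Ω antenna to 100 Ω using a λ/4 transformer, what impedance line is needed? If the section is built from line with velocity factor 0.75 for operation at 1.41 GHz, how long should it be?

Z_qwt ≈ 207 Ω; length ≈ 3.99 cm

Z_qwt = √(Z_0·R_L) = √(100 × 428) = √42800
λ = 0.75·c/f = 0.16 m, so l = λ/4 = 0.0399 m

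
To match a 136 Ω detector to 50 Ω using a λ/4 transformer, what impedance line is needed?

Z_qwt = √(Z_0·R_L) = √(50 × 136) = √6800

Z_qwt ≈ 82.5 Ω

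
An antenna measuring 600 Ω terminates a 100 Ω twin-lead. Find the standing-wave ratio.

VSWR ≈ 6

Γ = (600 − 100)/(600 + 100) = 0.714
VSWR = (1 + 0.714)/(1 − 0.714)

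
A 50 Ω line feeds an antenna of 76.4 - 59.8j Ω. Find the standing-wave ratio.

VSWR ≈ 2.76

Γ = (Z_L − Z_0)/(Z_L + Z_0) = (26.4 − j59.8)/(126.4 − j59.8)
|Γ| = 65.4/140 = 0.467
VSWR = (1 + |Γ|)/(1 − |Γ|) = 1.47/0.533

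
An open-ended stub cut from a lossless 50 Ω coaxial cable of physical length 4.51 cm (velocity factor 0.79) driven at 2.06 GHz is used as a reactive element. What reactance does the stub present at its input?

X_in ≈ 62 Ω (inductive)

λ = v/f = 0.79·c / 2.06 GHz = 0.115 m
βl = 2π·l/λ = 2π × 0.392 = 141°
tan(βl) = -0.806
For an open-ended stub, Z_in = −jZ_0·cot(βl) = −jZ_0/tan(βl)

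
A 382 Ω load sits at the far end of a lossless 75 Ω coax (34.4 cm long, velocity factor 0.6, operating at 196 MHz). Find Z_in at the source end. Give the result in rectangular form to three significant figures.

Z_in ≈ 28.2 + j69.1 Ω

λ = v/f = 0.6·c / 196 MHz = 0.918 m
βl = 2π·l/λ = 2π × 0.375 = 135°
tan(βl) = tan(135°) = -1.01
Z_in = Z_0·(Z_L + jZ_0·tanβl)/(Z_0 + jZ_L·tanβl)
     = 75·(382 − j75.4)/(75 − j384)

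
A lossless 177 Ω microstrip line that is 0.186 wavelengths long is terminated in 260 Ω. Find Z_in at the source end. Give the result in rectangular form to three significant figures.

βl = 2π × 0.186 = 67°
tan(βl) = tan(67°) = 2.35
Z_in = Z_0·(Z_L + jZ_0·tanβl)/(Z_0 + jZ_L·tanβl)
     = 177·(260 + j416)/(177 + j611)

Z_in ≈ 131 − j37.3 Ω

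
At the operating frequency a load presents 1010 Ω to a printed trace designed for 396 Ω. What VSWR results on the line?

For a purely resistive load, VSWR = R_L/Z_0 or Z_0/R_L (whichever > 1) = 1010/396

VSWR ≈ 2.55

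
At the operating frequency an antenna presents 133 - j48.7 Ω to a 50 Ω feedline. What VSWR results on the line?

VSWR ≈ 3.07

Γ = (Z_L − Z_0)/(Z_L + Z_0) = (83 − j48.7)/(183 − j48.7)
|Γ| = 96.2/189 = 0.508
VSWR = (1 + |Γ|)/(1 − |Γ|) = 1.51/0.492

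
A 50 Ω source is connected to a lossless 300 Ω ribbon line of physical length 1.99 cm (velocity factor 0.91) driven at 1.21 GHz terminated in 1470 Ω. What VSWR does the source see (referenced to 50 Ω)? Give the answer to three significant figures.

λ = v/f = 0.91·c / 1.21 GHz = 0.226 m
βl = 2π·l/λ = 2π × 0.0882 = 31.8°
tan(βl) = 0.619
Z_in = Z_0·(Z_L + jZ_0·tanβl)/(Z_0 + jZ_L·tanβl) = 199 − j419 Ω
Γ_s = (Z_in − Z_s)/(Z_in + Z_s) = (149 − j419)/(249 − j419), |Γ_s| = 0.912
VSWR = (1 + |Γ_s|)/(1 − |Γ_s|)

VSWR ≈ 21.8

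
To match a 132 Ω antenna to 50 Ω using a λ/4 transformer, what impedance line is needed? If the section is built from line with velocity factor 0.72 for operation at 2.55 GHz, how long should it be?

Z_qwt = √(Z_0·R_L) = √(50 × 132) = √6600
λ = 0.72·c/f = 0.0847 m, so l = λ/4 = 0.0212 m

Z_qwt ≈ 81.2 Ω; length ≈ 2.12 cm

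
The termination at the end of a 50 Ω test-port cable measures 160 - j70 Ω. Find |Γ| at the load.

|Γ| ≈ 0.589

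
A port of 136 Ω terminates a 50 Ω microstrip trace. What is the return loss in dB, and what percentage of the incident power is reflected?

RL ≈ 6.7 dB; 21.4% of incident power reflected

Γ = (136 − 50)/(136 + 50) = 0.462
RL = −20·log₁₀(0.462) = 6.7 dB
P_refl/P_inc = |Γ|² = 0.214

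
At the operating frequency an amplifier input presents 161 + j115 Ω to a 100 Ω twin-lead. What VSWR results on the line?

VSWR ≈ 2.68

Γ = (Z_L − Z_0)/(Z_L + Z_0) = (61 + j115)/(261 + j115)
|Γ| = 130/285 = 0.456
VSWR = (1 + |Γ|)/(1 − |Γ|) = 1.46/0.544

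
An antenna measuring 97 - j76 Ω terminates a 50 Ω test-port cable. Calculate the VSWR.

Γ = (Z_L − Z_0)/(Z_L + Z_0) = (47 − j76)/(147 − j76)
|Γ| = 89.4/165 = 0.54
VSWR = (1 + |Γ|)/(1 − |Γ|) = 1.54/0.46

VSWR ≈ 3.35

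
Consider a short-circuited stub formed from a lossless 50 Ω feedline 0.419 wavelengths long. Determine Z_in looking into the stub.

βl = 2π × 0.419 = 151°
tan(βl) = -0.558
For a short-circuited stub, Z_in = jZ_0·tan(βl)

Z_in ≈ −j27.9 Ω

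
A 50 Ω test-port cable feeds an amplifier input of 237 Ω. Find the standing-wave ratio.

Γ = (237 − 50)/(237 + 50) = 0.652
VSWR = (1 + 0.652)/(1 − 0.652)

VSWR ≈ 4.74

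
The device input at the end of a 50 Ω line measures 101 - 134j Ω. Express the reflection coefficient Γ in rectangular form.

Γ = (Z_L − Z_0)/(Z_L + Z_0) = (51 − j134)/(151 − j134)

Γ ≈ 0.63 − j0.329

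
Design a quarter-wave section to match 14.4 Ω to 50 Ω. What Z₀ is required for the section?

Z_qwt = √(Z_0·R_L) = √(50 × 14.4) = √720

Z_qwt ≈ 26.8 Ω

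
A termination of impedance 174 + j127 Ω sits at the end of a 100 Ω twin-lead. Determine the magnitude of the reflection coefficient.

|Γ| ≈ 0.487

Γ = (Z_L − Z_0)/(Z_L + Z_0) = (74 + j127)/(274 + j127)
|Γ| = 147/302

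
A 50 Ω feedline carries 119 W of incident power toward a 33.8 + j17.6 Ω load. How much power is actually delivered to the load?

P_delivered ≈ 110 W

|Γ| = |(-16.2 + j17.6)/(83.8 + j17.6)| = 0.279
|Γ|² = 0.078
P_refl = |Γ|²·P_inc = 9.29 W, P_del = (1 − |Γ|²)·P_inc = 110 W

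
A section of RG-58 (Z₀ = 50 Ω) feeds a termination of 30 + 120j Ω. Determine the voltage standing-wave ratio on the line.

VSWR ≈ 11.8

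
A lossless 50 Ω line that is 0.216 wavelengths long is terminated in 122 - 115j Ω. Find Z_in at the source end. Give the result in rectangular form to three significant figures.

βl = 2π × 0.216 = 77.8°
tan(βl) = tan(77.8°) = 4.61
Z_in = Z_0·(Z_L + jZ_0·tanβl)/(Z_0 + jZ_L·tanβl)
     = 50·(122 + j115)/(580 + j562)

Z_in ≈ 10.4 − j0.124 Ω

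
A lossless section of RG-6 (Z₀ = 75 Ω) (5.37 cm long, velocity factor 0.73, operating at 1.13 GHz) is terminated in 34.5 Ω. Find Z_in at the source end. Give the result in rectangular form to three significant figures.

Z_in ≈ 147 − j42.1 Ω

λ = v/f = 0.73·c / 1.13 GHz = 0.194 m
βl = 2π·l/λ = 2π × 0.277 = 99.7°
tan(βl) = tan(99.7°) = -5.82
Z_in = Z_0·(Z_L + jZ_0·tanβl)/(Z_0 + jZ_L·tanβl)
     = 75·(34.5 − j436)/(75 − j201)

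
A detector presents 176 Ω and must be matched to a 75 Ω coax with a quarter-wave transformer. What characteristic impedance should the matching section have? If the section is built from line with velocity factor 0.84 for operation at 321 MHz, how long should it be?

Z_qwt ≈ 115 Ω; length ≈ 19.6 cm

Z_qwt = √(Z_0·R_L) = √(75 × 176) = √13200
λ = 0.84·c/f = 0.785 m, so l = λ/4 = 0.196 m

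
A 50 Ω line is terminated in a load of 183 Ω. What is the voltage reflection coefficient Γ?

Γ = 0.571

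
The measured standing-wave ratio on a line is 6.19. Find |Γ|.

|Γ| = (S − 1)/(S + 1) = (6.19 − 1)/(6.19 + 1) = 5.19/7.19

|Γ| ≈ 0.722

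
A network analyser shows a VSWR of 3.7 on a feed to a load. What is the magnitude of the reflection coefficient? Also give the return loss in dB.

|Γ| ≈ 0.574; return loss ≈ 4.81 dB

|Γ| = (S − 1)/(S + 1) = (3.7 − 1)/(3.7 + 1) = 2.7/4.7
RL = −20·log₁₀|Γ| = −20·log₁₀(0.574)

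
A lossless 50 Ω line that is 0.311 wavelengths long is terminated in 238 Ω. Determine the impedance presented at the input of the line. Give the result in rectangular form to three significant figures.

βl = 2π × 0.311 = 112°
tan(βl) = tan(112°) = -2.48
Z_in = Z_0·(Z_L + jZ_0·tanβl)/(Z_0 + jZ_L·tanβl)
     = 50·(238 − j124)/(50 − j590)

Z_in ≈ 12.1 + j19.1 Ω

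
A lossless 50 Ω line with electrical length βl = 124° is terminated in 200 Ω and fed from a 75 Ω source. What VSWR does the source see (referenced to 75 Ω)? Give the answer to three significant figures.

VSWR ≈ 4.99

tan(βl) = -1.48
Z_in = Z_0·(Z_L + jZ_0·tanβl)/(Z_0 + jZ_L·tanβl) = 17.7 + j30.7 Ω
Γ_s = (Z_in − Z_s)/(Z_in + Z_s) = (-57.3 + j30.7)/(92.7 + j30.7), |Γ_s| = 0.666
VSWR = (1 + |Γ_s|)/(1 − |Γ_s|)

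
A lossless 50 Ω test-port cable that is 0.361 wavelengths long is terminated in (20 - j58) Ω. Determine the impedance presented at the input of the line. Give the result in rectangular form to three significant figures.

βl = 2π × 0.361 = 130°
tan(βl) = tan(130°) = -1.19
Z_in = Z_0·(Z_L + jZ_0·tanβl)/(Z_0 + jZ_L·tanβl)
     = 50·(20 − j118)/(-19.2 − j23.9)

Z_in ≈ 129 + j146 Ω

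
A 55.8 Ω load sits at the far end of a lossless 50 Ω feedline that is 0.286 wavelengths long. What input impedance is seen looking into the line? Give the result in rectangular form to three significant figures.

Z_in ≈ 45.3 + j2.18 Ω

βl = 2π × 0.286 = 103°
tan(βl) = tan(103°) = -4.35
Z_in = Z_0·(Z_L + jZ_0·tanβl)/(Z_0 + jZ_L·tanβl)
     = 50·(55.8 − j217)/(50 − j242)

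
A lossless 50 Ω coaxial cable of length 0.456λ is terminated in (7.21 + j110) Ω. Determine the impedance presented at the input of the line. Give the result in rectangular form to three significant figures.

βl = 2π × 0.456 = 164°
tan(βl) = tan(164°) = -0.284
Z_in = Z_0·(Z_L + jZ_0·tanβl)/(Z_0 + jZ_L·tanβl)
     = 50·(7.21 + j95.8)/(81.2 − j2.05)

Z_in ≈ 2.95 + j59.1 Ω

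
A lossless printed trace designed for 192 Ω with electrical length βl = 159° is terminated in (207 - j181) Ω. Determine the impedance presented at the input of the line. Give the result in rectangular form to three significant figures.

Z_in ≈ 411 − j133 Ω

tan(βl) = tan(159°) = -0.384
Z_in = Z_0·(Z_L + jZ_0·tanβl)/(Z_0 + jZ_L·tanβl)
     = 192·(207 − j255)/(123 − j79.5)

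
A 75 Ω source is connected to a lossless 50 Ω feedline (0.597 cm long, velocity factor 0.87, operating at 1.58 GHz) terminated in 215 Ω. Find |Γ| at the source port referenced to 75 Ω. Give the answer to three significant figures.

λ = v/f = 0.87·c / 1.58 GHz = 0.165 m
βl = 2π·l/λ = 2π × 0.0361 = 13°
tan(βl) = 0.231
Z_in = Z_0·(Z_L + jZ_0·tanβl)/(Z_0 + jZ_L·tanβl) = 114 − j102 Ω
Γ_s = (Z_in − Z_s)/(Z_in + Z_s) = (39 − j102)/(189 − j102), |Γ_s| = 0.507

|Γ| ≈ 0.507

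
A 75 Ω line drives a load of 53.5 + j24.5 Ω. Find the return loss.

RL ≈ 12.1 dB

Γ = (-21.5 + j24.5)/(128.5 + j24.5), |Γ| = 0.249
RL = −20·log₁₀|Γ| = −20·log₁₀(0.249)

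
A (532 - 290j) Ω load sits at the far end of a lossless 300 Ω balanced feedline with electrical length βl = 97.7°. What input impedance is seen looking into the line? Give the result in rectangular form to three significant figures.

tan(βl) = tan(97.7°) = -7.4
Z_in = Z_0·(Z_L + jZ_0·tanβl)/(Z_0 + jZ_L·tanβl)
     = 300·(532 − j2510)/(-1840 − j3930)

Z_in ≈ 141 + j107 Ω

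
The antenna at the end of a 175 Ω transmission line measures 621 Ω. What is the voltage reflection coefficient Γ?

Γ = 0.56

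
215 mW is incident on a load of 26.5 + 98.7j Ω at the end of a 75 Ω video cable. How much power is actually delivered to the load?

P_delivered ≈ 85.3 mW

|Γ| = |(-48.5 + j98.7)/(101.5 + j98.7)| = 0.777
|Γ|² = 0.603
P_refl = |Γ|²·P_inc = 130 mW, P_del = (1 − |Γ|²)·P_inc = 85.3 mW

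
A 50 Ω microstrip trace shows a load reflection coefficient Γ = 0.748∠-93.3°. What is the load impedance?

Z_L ≈ 13.4 − j45.4 Ω

Z_L = Z_0·(1 + Γ)/(1 − Γ) = 50·(0.957 − j0.747)/(1.04 + j0.747)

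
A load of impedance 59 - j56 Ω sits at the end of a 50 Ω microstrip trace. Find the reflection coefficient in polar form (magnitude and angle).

Γ = (Z_L − Z_0)/(Z_L + Z_0) = (9 − j56)/(109 − j56)
|Γ| = 56.7/123 = 0.463

Γ ≈ 0.463 ∠ -53.7°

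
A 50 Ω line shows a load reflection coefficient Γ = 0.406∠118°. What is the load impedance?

Z_L = Z_0·(1 + Γ)/(1 − Γ) = 50·(0.809 + j0.358)/(1.19 − j0.358)

Z_L ≈ 27 + j23.2 Ω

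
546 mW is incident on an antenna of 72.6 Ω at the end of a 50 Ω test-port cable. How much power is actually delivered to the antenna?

P_delivered ≈ 527 mW

Γ = (72.6 − 50)/(72.6 + 50) = 0.184
|Γ|² = 0.034
P_refl = |Γ|²·P_inc = 18.6 mW, P_del = (1 − |Γ|²)·P_inc = 527 mW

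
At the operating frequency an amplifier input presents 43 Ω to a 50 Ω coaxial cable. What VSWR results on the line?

Γ = (43 − 50)/(43 + 50) = -0.0753
VSWR = (1 + 0.0753)/(1 − 0.0753)

VSWR ≈ 1.16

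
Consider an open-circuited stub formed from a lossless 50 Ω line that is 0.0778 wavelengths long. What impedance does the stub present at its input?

Z_in ≈ −j94 Ω

βl = 2π × 0.0778 = 28°
tan(βl) = 0.532
For an open-circuited stub, Z_in = −jZ_0·cot(βl) = −jZ_0/tan(βl)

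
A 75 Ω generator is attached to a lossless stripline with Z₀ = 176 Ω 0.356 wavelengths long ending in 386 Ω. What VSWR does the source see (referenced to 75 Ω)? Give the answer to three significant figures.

βl = 2π × 0.356 = 128°
tan(βl) = -1.27
Z_in = Z_0·(Z_L + jZ_0·tanβl)/(Z_0 + jZ_L·tanβl) = 115 + j97.1 Ω
Γ_s = (Z_in − Z_s)/(Z_in + Z_s) = (40 + j97.1)/(190 + j97.1), |Γ_s| = 0.492
VSWR = (1 + |Γ_s|)/(1 − |Γ_s|)

VSWR ≈ 2.94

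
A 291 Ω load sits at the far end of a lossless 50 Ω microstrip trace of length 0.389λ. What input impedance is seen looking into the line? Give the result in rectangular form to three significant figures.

Z_in ≈ 20 + j55.6 Ω

βl = 2π × 0.389 = 140°
tan(βl) = tan(140°) = -0.838
Z_in = Z_0·(Z_L + jZ_0·tanβl)/(Z_0 + jZ_L·tanβl)
     = 50·(291 − j41.9)/(50 − j244)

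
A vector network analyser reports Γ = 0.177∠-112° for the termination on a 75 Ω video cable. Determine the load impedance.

Z_L = Z_0·(1 + Γ)/(1 − Γ) = 75·(0.934 − j0.164)/(1.07 + j0.164)

Z_L ≈ 62.4 − j21.1 Ω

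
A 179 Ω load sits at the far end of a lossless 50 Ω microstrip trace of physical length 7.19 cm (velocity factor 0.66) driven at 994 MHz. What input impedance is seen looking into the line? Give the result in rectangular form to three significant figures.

Z_in ≈ 22.5 + j36.6 Ω

λ = v/f = 0.66·c / 994 MHz = 0.199 m
βl = 2π·l/λ = 2π × 0.361 = 130°
tan(βl) = tan(130°) = -1.19
Z_in = Z_0·(Z_L + jZ_0·tanβl)/(Z_0 + jZ_L·tanβl)
     = 50·(179 − j59.7)/(50 − j214)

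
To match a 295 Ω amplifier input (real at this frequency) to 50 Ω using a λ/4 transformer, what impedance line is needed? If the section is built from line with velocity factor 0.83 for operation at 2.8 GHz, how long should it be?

Z_qwt ≈ 121 Ω; length ≈ 2.22 cm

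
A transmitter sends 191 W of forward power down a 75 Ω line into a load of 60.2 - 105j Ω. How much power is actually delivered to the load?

|Γ| = |(-14.8 − j105)/(135.2 − j105)| = 0.619
|Γ|² = 0.384
P_refl = |Γ|²·P_inc = 73.3 W, P_del = (1 − |Γ|²)·P_inc = 118 W

P_delivered ≈ 118 W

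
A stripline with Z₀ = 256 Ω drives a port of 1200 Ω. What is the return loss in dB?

RL ≈ 3.76 dB

Γ = (1200 − 256)/(1200 + 256) = 0.648
RL = −20·log₁₀|Γ| = −20·log₁₀(0.648)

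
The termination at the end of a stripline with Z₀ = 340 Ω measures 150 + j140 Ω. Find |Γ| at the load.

|Γ| ≈ 0.463

Γ = (Z_L − Z_0)/(Z_L + Z_0) = (-190 + j140)/(490 + j140)
|Γ| = 236/510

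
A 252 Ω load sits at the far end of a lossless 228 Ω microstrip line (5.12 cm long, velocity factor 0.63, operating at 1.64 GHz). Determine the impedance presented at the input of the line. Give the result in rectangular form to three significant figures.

λ = v/f = 0.63·c / 1.64 GHz = 0.115 m
βl = 2π·l/λ = 2π × 0.444 = 160°
tan(βl) = tan(160°) = -0.365
Z_in = Z_0·(Z_L + jZ_0·tanβl)/(Z_0 + jZ_L·tanβl)
     = 228·(252 − j83.3)/(228 − j92)

Z_in ≈ 246 + j15.9 Ω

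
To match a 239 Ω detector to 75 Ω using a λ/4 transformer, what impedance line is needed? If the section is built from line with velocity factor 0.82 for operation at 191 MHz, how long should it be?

Z_qwt ≈ 134 Ω; length ≈ 32.2 cm

Z_qwt = √(Z_0·R_L) = √(75 × 239) = √17920
λ = 0.82·c/f = 1.29 m, so l = λ/4 = 0.322 m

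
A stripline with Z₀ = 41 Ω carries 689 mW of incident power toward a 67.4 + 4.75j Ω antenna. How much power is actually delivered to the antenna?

|Γ| = |(26.4 + j4.75)/(108.4 + j4.75)| = 0.247
|Γ|² = 0.0611
P_refl = |Γ|²·P_inc = 42.1 mW, P_del = (1 − |Γ|²)·P_inc = 647 mW

P_delivered ≈ 647 mW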